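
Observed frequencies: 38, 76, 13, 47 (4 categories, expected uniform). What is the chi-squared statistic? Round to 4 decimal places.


chi2 = sum((O-E)^2/E), E = total/4
total = 174, E = 174/4 = 43.5
(38 - 43.5)^2 / 43.5 = 30.25 / 43.5 = 121/174 ≈ 0.695402
(76 - 43.5)^2 / 43.5 = 1056.25 / 43.5 = 4225/174 ≈ 24.281609
(13 - 43.5)^2 / 43.5 = 930.25 / 43.5 = 3721/174 ≈ 21.385057
(47 - 43.5)^2 / 43.5 = 12.25 / 43.5 = 49/174 ≈ 0.281609
chi2 = 4058/87 ≈ 46.643678

46.6437


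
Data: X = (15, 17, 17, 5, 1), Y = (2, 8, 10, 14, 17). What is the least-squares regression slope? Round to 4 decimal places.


b = sum((xi-xbar)(yi-ybar)) / sum((xi-xbar)^2)
n = 5, xbar = 55/5 = 11, ybar = 51/5 = 10.2
Sxy = sum((xi-xbar)(yi-ybar)) = -138
Sxx = sum((xi-xbar)^2) = 224
b = Sxy / Sxx = -69/112 ≈ -0.616071

-0.6161


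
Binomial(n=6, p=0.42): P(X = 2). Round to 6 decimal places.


P = C(n,k) * p^k * (1-p)^(n-k)
C(6,2) = 15
p^k = 0.42^2 = 0.1764
(1-p)^(n-k) = 0.58^4 ≈ 0.1131650
P = 15 * 0.1764 * 0.1131650 ≈ 0.299434

0.299434


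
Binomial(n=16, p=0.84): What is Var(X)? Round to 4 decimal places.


Var = n*p*(1-p) = 16 * 0.84 * 0.16 = 2.1504

2.1504


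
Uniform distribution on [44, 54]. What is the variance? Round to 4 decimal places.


Var = (b-a)^2 / 12
(b-a)^2 = (54 - 44)^2 = 100
Var = 100/12 ≈ 8.333333

8.3333


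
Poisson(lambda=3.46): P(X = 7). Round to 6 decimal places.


P = e^(-lam) * lam^k / k!
e^(-3.46) ≈ 0.03142976
lam^k = 3.46^7 ≈ 5936.530338
k! = 7! = 5040
P = 0.03142976 * 5936.530338 / 5040 ≈ 0.037021

0.037021


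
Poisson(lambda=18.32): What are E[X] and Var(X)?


E[X] = Var(X) = lambda = 18.32

18.32, 18.32


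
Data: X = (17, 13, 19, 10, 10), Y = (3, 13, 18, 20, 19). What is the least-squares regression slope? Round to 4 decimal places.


b = sum((xi-xbar)(yi-ybar)) / sum((xi-xbar)^2)
n = 5, xbar = 69/5 = 13.8, ybar = 73/5 = 14.6
Sxy = sum((xi-xbar)(yi-ybar)) = -55.4
Sxx = sum((xi-xbar)^2) = 66.8
b = Sxy / Sxx = -277/334 ≈ -0.829341

-0.8293


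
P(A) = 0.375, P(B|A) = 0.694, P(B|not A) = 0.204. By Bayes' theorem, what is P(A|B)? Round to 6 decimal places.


P(A|B) = P(B|A)*P(A) / P(B), P(B) = P(B|A)*P(A) + P(B|not A)*P(not A)
P(B|A)*P(A) = 0.694 * 0.375 = 0.26025
P(B|not A)*P(not A) = 0.204 * 0.625 = 0.1275
P(B) = 0.26025 + 0.1275 = 0.38775
P(A|B) = 0.26025 / 0.38775 = 347/517 ≈ 0.67117988

0.671180


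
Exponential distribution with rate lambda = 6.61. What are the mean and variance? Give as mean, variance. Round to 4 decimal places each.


mean = 1/lam, var = 1/lam^2
mean = 1 / 6.61 = 100/661 ≈ 0.151286
lam^2 = 6.61^2 = 43.6921
var = 1 / 43.6921 ≈ 0.022887

0.1513, 0.0229


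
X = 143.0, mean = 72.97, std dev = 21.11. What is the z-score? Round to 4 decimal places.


z = (X - mu) / sigma
X - mu = 143.0 - 72.97 = 70.03
z = 70.03 / 21.11 = 7003/2111 ≈ 3.317385

3.3174


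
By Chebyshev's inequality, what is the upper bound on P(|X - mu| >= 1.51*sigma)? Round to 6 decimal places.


P <= 1/k^2
k^2 = 1.51^2 = 2.2801
1/k^2 = 1 / 2.2801 ≈ 0.43857726

0.438577


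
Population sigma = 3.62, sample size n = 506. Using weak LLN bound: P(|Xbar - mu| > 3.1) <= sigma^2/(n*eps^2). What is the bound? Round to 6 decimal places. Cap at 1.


bound = min(1, sigma^2/(n*eps^2))
sigma^2 = 3.62^2 = 13.1044
n*eps^2 = 506 * 3.1^2 = 506 * 9.61 = 4862.66
sigma^2/(n*eps^2) = 13.1044 / 4862.66 ≈ 0.00269490

0.002695


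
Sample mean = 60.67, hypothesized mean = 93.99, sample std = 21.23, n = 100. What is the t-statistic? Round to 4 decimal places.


t = (xbar - mu0) / (s/sqrt(n))
xbar - mu0 = 60.67 - 93.99 = -33.32
sqrt(100) = 10
s/sqrt(n) = 21.23 / 10 = 2.123
t = -33.32 / 2.123 = -33320/2123 ≈ -15.694772

-15.6948


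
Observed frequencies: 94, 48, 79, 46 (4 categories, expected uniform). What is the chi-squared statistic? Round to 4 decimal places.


chi2 = sum((O-E)^2/E), E = total/4
total = 267, E = 267/4 = 66.75
(94 - 66.75)^2 / 66.75 = 742.5625 / 66.75 = 11881/1068 ≈ 11.124532
(48 - 66.75)^2 / 66.75 = 351.5625 / 66.75 = 1875/356 ≈ 5.266854
(79 - 66.75)^2 / 66.75 = 150.0625 / 66.75 = 2401/1068 ≈ 2.248127
(46 - 66.75)^2 / 66.75 = 430.5625 / 66.75 = 6889/1068 ≈ 6.450375
chi2 = 2233/89 ≈ 25.089888

25.0899


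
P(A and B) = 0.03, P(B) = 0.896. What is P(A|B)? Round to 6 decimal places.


P(A|B) = P(A and B) / P(B) = 0.03 / 0.896 = 15/448 ≈ 0.03348214

0.033482


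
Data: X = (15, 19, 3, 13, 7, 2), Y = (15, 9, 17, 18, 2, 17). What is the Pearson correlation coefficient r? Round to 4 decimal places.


r = sum((xi-xbar)(yi-ybar)) / sqrt(sum((xi-xbar)^2) * sum((yi-ybar)^2))
n = 6, xbar = 59/6 ≈ 9.833333, ybar = 78/6 = 13
Sxy = sum((xi-xbar)(yi-ybar)) = -38
Sxx = sum((xi-xbar)^2) = 1421/6 ≈ 236.833333
Syy = sum((yi-ybar)^2) = 198
sqrt(Sxx*Syy) ≈ 216.547916
r = Sxy / sqrt(Sxx*Syy) = -38 / 216.547916 ≈ -0.175481

-0.1755


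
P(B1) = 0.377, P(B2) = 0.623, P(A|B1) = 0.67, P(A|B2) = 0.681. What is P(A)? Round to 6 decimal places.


P(A) = P(A|B1)*P(B1) + P(A|B2)*P(B2)
P(A|B1)*P(B1) = 0.67 * 0.377 = 0.25259
P(A|B2)*P(B2) = 0.681 * 0.623 = 0.424263
P(A) = 0.25259 + 0.424263 = 0.676853

0.676853


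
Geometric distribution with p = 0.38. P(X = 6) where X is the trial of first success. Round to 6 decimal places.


P = (1-p)^(k-1) * p
(1-p)^(k-1) = 0.62^5 ≈ 0.09161328
P = 0.09161328 * 0.38 ≈ 0.03481305

0.034813


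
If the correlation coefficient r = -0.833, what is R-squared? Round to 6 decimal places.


R^2 = r^2 = (-0.833)^2 = 0.693889

0.693889


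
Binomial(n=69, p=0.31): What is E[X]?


E[X] = n*p = 69 * 0.31 = 21.39

21.39


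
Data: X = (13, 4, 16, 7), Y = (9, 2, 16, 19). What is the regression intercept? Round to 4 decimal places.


a = ybar - b*xbar, where b = sum((xi-xbar)(yi-ybar)) / sum((xi-xbar)^2)
n = 4, xbar = 40/4 = 10, ybar = 46/4 = 11.5
Sxy = sum((xi-xbar)(yi-ybar)) = 54
Sxx = sum((xi-xbar)^2) = 90
b = Sxy / Sxx = 0.6
a = 11.5 - 0.6 * 10 = 5.5

5.5000


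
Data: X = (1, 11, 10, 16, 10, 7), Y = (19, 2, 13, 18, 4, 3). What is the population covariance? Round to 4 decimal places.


Cov = (1/n)*sum((xi-xbar)(yi-ybar))
n = 6, xbar = 55/6 ≈ 9.166667, ybar = 59/6 ≈ 9.833333
sum((xi-xbar)(yi-ybar)) = -125/6 ≈ -20.833333
Cov = -20.833333 / 6 = -125/36 ≈ -3.472222

-3.4722


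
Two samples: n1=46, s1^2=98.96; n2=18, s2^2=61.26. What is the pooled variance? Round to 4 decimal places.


sp^2 = ((n1-1)*s1^2 + (n2-1)*s2^2)/(n1+n2-2)
(n1-1)*s1^2 = 45 * 98.96 = 4453.2
(n2-1)*s2^2 = 17 * 61.26 = 1041.42
numerator = 4453.2 + 1041.42 = 5494.62
n1+n2-2 = 62
sp^2 = 5494.62 / 62 = 274731/3100 ≈ 88.622903

88.6229


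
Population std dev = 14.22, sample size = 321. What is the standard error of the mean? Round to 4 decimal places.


SE = sigma / sqrt(n)
sqrt(321) ≈ 17.916473
SE = 14.22 / 17.916473 ≈ 0.793683

0.7937


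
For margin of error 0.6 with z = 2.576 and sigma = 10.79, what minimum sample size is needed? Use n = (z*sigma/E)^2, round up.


z*sigma/E = 2.576 * 10.79 / 0.6 = 173719/3750 ≈ 46.325067
(z*sigma/E)^2 ≈ 2146.011802
round up: n = 2147

2147


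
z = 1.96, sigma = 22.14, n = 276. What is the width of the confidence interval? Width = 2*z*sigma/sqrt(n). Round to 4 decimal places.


width = 2*z*sigma/sqrt(n)
2*z*sigma = 2 * 1.96 * 22.14 = 86.7888
sqrt(276) ≈ 16.613248
width = 86.7888 / 16.613248 ≈ 5.224072

5.2241


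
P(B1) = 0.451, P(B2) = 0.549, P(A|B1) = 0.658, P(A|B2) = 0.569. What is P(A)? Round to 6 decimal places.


P(A) = P(A|B1)*P(B1) + P(A|B2)*P(B2)
P(A|B1)*P(B1) = 0.658 * 0.451 = 0.296758
P(A|B2)*P(B2) = 0.569 * 0.549 = 0.312381
P(A) = 0.296758 + 0.312381 = 0.609139

0.609139


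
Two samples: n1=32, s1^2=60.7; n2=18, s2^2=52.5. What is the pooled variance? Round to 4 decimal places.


sp^2 = ((n1-1)*s1^2 + (n2-1)*s2^2)/(n1+n2-2)
(n1-1)*s1^2 = 31 * 60.7 = 1881.7
(n2-1)*s2^2 = 17 * 52.5 = 892.5
numerator = 1881.7 + 892.5 = 2774.2
n1+n2-2 = 48
sp^2 = 2774.2 / 48 = 13871/240 ≈ 57.795833

57.7958


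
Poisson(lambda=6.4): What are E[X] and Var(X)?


E[X] = Var(X) = lambda = 6.4

6.4, 6.4


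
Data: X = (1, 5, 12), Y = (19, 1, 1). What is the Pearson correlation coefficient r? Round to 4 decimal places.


r = sum((xi-xbar)(yi-ybar)) / sqrt(sum((xi-xbar)^2) * sum((yi-ybar)^2))
n = 3, xbar = 18/3 = 6, ybar = 21/3 = 7
Sxy = sum((xi-xbar)(yi-ybar)) = -90
Sxx = sum((xi-xbar)^2) = 62
Syy = sum((yi-ybar)^2) = 216
sqrt(Sxx*Syy) ≈ 115.723809
r = Sxy / sqrt(Sxx*Syy) = -90 / 115.723809 ≈ -0.777714

-0.7777


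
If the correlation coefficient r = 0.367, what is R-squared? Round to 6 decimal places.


R^2 = r^2 = (0.367)^2 = 0.134689

0.134689


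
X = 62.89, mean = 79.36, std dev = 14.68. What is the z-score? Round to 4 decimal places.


z = (X - mu) / sigma
X - mu = 62.89 - 79.36 = -16.47
z = -16.47 / 14.68 = -1647/1468 ≈ -1.121935

-1.1219


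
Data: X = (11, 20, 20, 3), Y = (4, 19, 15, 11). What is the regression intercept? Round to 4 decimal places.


a = ybar - b*xbar, where b = sum((xi-xbar)(yi-ybar)) / sum((xi-xbar)^2)
n = 4, xbar = 54/4 = 13.5, ybar = 49/4 = 12.25
Sxy = sum((xi-xbar)(yi-ybar)) = 95.5
Sxx = sum((xi-xbar)^2) = 201
b = Sxy / Sxx = 191/402 ≈ 0.475124
a = 12.25 - 0.475124 * 13.5 = 391/67 ≈ 5.835821

5.8358


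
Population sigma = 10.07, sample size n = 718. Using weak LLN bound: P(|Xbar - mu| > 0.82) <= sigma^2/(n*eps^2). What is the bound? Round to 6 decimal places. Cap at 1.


bound = min(1, sigma^2/(n*eps^2))
sigma^2 = 10.07^2 = 101.4049
n*eps^2 = 718 * 0.82^2 = 718 * 0.6724 = 482.7832
sigma^2/(n*eps^2) = 101.4049 / 482.7832 ≈ 0.21004231

0.210042


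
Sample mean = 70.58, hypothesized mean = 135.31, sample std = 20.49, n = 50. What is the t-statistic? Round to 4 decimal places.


t = (xbar - mu0) / (s/sqrt(n))
xbar - mu0 = 70.58 - 135.31 = -64.73
sqrt(50) ≈ 7.07106781
s/sqrt(n) = 20.49 / 7.07106781 ≈ 2.89772359
t = -64.73 / 2.89772359 ≈ -22.338224

-22.3382


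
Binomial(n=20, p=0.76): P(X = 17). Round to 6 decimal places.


P = C(n,k) * p^k * (1-p)^(n-k)
C(20,17) = 1140
p^k = 0.76^17 ≈ 0.009415233
(1-p)^(n-k) = 0.24^3 = 0.013824
P = 1140 * 0.009415233 * 0.013824 ≈ 0.148378

0.148378


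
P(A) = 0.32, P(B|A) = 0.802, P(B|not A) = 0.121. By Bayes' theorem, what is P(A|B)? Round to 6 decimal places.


P(A|B) = P(B|A)*P(A) / P(B), P(B) = P(B|A)*P(A) + P(B|not A)*P(not A)
P(B|A)*P(A) = 0.802 * 0.32 = 0.25664
P(B|not A)*P(not A) = 0.121 * 0.68 = 0.08228
P(B) = 0.25664 + 0.08228 = 0.33892
P(A|B) = 0.25664 / 0.33892 = 6416/8473 ≈ 0.75722884

0.757229


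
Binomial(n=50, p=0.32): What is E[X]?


E[X] = n*p = 50 * 0.32 = 16

16


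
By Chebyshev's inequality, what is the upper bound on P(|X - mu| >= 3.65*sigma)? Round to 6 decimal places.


P <= 1/k^2
k^2 = 3.65^2 = 13.3225
1/k^2 = 1 / 13.3225 = 400/5329 ≈ 0.07506099

0.075061


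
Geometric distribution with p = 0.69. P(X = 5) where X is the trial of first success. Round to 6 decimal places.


P = (1-p)^(k-1) * p
(1-p)^(k-1) = 0.31^4 = 0.00923521
P = 0.00923521 * 0.69 ≈ 0.006372295

0.006372


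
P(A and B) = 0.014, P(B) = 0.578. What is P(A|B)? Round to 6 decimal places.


P(A|B) = P(A and B) / P(B) = 0.014 / 0.578 = 7/289 ≈ 0.02422145

0.024221


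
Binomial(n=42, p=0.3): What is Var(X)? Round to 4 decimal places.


Var = n*p*(1-p) = 42 * 0.3 * 0.7 = 8.82

8.8200


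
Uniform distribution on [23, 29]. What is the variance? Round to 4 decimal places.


Var = (b-a)^2 / 12
(b-a)^2 = (29 - 23)^2 = 36
Var = 36/12 = 3

3.0000


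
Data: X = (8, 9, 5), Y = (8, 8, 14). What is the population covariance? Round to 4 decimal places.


Cov = (1/n)*sum((xi-xbar)(yi-ybar))
n = 3, xbar = 22/3 ≈ 7.333333, ybar = 30/3 = 10
sum((xi-xbar)(yi-ybar)) = -14
Cov = -14 / 3 = -14/3 ≈ -4.666667

-4.6667


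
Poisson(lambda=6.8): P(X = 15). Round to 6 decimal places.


P = e^(-lam) * lam^k / k!
e^(-6.8) ≈ 0.001113775
lam^k = 6.8^15 ≈ 3073503348387.795563
k! = 15! = 1307674368000
P = 0.001113775 * 3073503348387.795563 / 1307674368000 ≈ 0.002618

0.002618


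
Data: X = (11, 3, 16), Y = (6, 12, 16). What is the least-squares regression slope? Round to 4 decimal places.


b = sum((xi-xbar)(yi-ybar)) / sum((xi-xbar)^2)
n = 3, xbar = 30/3 = 10, ybar = 34/3 ≈ 11.333333
Sxy = sum((xi-xbar)(yi-ybar)) = 18
Sxx = sum((xi-xbar)^2) = 86
b = Sxy / Sxx = 9/43 ≈ 0.209302

0.2093


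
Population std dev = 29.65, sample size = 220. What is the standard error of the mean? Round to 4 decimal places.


SE = sigma / sqrt(n)
sqrt(220) ≈ 14.832397
SE = 29.65 / 14.832397 ≈ 1.999003

1.9990


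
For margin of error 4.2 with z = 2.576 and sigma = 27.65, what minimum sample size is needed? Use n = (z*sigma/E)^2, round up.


z*sigma/E = 2.576 * 27.65 / 4.2 = 12719/750 ≈ 16.958667
(z*sigma/E)^2 ≈ 287.596375
round up: n = 288

288


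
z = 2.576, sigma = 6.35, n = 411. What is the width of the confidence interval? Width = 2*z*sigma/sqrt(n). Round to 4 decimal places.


width = 2*z*sigma/sqrt(n)
2*z*sigma = 2 * 2.576 * 6.35 = 32.7152
sqrt(411) ≈ 20.273135
width = 32.7152 / 20.273135 ≈ 1.613722

1.6137


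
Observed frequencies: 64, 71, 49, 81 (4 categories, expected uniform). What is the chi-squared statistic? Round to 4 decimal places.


chi2 = sum((O-E)^2/E), E = total/4
total = 265, E = 265/4 = 66.25
(64 - 66.25)^2 / 66.25 = 5.0625 / 66.25 = 81/1060 ≈ 0.076415
(71 - 66.25)^2 / 66.25 = 22.5625 / 66.25 = 361/1060 ≈ 0.340566
(49 - 66.25)^2 / 66.25 = 297.5625 / 66.25 = 4761/1060 ≈ 4.491509
(81 - 66.25)^2 / 66.25 = 217.5625 / 66.25 = 3481/1060 ≈ 3.283962
chi2 = 2171/265 ≈ 8.192453

8.1925


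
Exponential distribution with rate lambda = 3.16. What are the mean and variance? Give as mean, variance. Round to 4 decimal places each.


mean = 1/lam, var = 1/lam^2
mean = 1 / 3.16 = 25/79 ≈ 0.316456
lam^2 = 3.16^2 = 9.9856
var = 1 / 9.9856 = 625/6241 ≈ 0.100144

0.3165, 0.1001


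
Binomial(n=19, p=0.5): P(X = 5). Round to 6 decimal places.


P = C(n,k) * p^k * (1-p)^(n-k)
C(19,5) = 11628
p^k = 0.5^5 = 0.03125
(1-p)^(n-k) = 0.5^14 ≈ 0.00006103516
P = 11628 * 0.03125 * 0.00006103516 ≈ 0.022179

0.022179


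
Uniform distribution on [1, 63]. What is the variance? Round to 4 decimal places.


Var = (b-a)^2 / 12
(b-a)^2 = (63 - 1)^2 = 3844
Var = 3844/12 ≈ 320.333333

320.3333


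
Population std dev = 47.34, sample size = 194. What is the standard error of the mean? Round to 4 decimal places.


SE = sigma / sqrt(n)
sqrt(194) ≈ 13.928388
SE = 47.34 / 13.928388 ≈ 3.398814

3.3988


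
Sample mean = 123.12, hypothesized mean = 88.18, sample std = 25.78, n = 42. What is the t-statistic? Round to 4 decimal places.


t = (xbar - mu0) / (s/sqrt(n))
xbar - mu0 = 123.12 - 88.18 = 34.94
sqrt(42) ≈ 6.48074070
s/sqrt(n) = 25.78 / 6.48074070 ≈ 3.97794036
t = 34.94 / 3.97794036 ≈ 8.783440

8.7834


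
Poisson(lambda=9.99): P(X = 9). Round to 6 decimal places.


P = e^(-lam) * lam^k / k!
e^(-9.99) ≈ 0.00004585621
lam^k = 9.99^9 ≈ 991035916.125874
k! = 9! = 362880
P = 0.00004585621 * 991035916.125874 / 362880 ≈ 0.125235

0.125235


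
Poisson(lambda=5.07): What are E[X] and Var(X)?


E[X] = Var(X) = lambda = 5.07

5.07, 5.07


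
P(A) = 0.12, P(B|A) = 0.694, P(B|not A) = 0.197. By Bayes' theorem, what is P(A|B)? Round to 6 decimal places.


P(A|B) = P(B|A)*P(A) / P(B), P(B) = P(B|A)*P(A) + P(B|not A)*P(not A)
P(B|A)*P(A) = 0.694 * 0.12 = 0.08328
P(B|not A)*P(not A) = 0.197 * 0.88 = 0.17336
P(B) = 0.08328 + 0.17336 = 0.25664
P(A|B) = 0.08328 / 0.25664 = 1041/3208 ≈ 0.32450125

0.324501


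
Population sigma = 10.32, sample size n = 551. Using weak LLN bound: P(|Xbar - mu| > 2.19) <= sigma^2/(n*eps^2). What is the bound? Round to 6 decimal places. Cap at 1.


bound = min(1, sigma^2/(n*eps^2))
sigma^2 = 10.32^2 = 106.5024
n*eps^2 = 551 * 2.19^2 = 551 * 4.7961 = 2642.6511
sigma^2/(n*eps^2) = 106.5024 / 2642.6511 ≈ 0.04030135

0.040301


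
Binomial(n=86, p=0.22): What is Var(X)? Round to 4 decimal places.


Var = n*p*(1-p) = 86 * 0.22 * 0.78 = 14.7576

14.7576


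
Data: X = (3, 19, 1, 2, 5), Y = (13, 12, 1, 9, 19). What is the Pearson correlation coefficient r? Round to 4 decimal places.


r = sum((xi-xbar)(yi-ybar)) / sqrt(sum((xi-xbar)^2) * sum((yi-ybar)^2))
n = 5, xbar = 30/5 = 6, ybar = 54/5 = 10.8
Sxy = sum((xi-xbar)(yi-ybar)) = 57
Sxx = sum((xi-xbar)^2) = 220
Syy = sum((yi-ybar)^2) = 172.8
sqrt(Sxx*Syy) ≈ 194.976922
r = Sxy / sqrt(Sxx*Syy) = 57 / 194.976922 ≈ 0.292342

0.2923


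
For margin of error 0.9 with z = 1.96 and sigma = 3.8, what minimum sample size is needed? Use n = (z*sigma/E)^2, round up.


z*sigma/E = 1.96 * 3.8 / 0.9 = 1862/225 ≈ 8.275556
(z*sigma/E)^2 ≈ 68.484820
round up: n = 69

69


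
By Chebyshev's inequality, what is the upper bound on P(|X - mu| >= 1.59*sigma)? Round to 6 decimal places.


P <= 1/k^2
k^2 = 1.59^2 = 2.5281
1/k^2 = 1 / 2.5281 ≈ 0.39555397

0.395554


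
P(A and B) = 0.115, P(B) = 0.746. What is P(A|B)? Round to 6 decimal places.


P(A|B) = P(A and B) / P(B) = 0.115 / 0.746 = 115/746 ≈ 0.15415550

0.154155


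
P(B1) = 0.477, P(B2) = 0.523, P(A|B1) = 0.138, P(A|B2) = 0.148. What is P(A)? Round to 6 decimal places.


P(A) = P(A|B1)*P(B1) + P(A|B2)*P(B2)
P(A|B1)*P(B1) = 0.138 * 0.477 = 0.065826
P(A|B2)*P(B2) = 0.148 * 0.523 = 0.077404
P(A) = 0.065826 + 0.077404 = 0.14323

0.143230


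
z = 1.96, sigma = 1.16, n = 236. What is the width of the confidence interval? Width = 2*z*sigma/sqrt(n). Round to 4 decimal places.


width = 2*z*sigma/sqrt(n)
2*z*sigma = 2 * 1.96 * 1.16 = 4.5472
sqrt(236) ≈ 15.362291
width = 4.5472 / 15.362291 ≈ 0.295998

0.2960


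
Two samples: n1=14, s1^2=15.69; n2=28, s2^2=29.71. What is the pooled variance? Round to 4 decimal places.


sp^2 = ((n1-1)*s1^2 + (n2-1)*s2^2)/(n1+n2-2)
(n1-1)*s1^2 = 13 * 15.69 = 203.97
(n2-1)*s2^2 = 27 * 29.71 = 802.17
numerator = 203.97 + 802.17 = 1006.14
n1+n2-2 = 40
sp^2 = 1006.14 / 40 = 25.1535

25.1535


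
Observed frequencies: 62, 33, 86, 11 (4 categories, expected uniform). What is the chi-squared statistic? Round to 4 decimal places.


chi2 = sum((O-E)^2/E), E = total/4
total = 192, E = 192/4 = 48
(62 - 48)^2 / 48 = 196 / 48 = 49/12 ≈ 4.083333
(33 - 48)^2 / 48 = 225 / 48 = 4.6875
(86 - 48)^2 / 48 = 1444 / 48 = 361/12 ≈ 30.083333
(11 - 48)^2 / 48 = 1369 / 48 = 1369/48 ≈ 28.520833
chi2 = 67.375

67.3750


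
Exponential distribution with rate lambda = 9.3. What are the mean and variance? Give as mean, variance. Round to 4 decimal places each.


mean = 1/lam, var = 1/lam^2
mean = 1 / 9.3 = 10/93 ≈ 0.107527
lam^2 = 9.3^2 = 86.49
var = 1 / 86.49 = 100/8649 ≈ 0.011562

0.1075, 0.0116


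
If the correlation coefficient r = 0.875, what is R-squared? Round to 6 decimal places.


R^2 = r^2 = (0.875)^2 = 0.765625

0.765625


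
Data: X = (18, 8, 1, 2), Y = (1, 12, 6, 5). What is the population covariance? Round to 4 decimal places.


Cov = (1/n)*sum((xi-xbar)(yi-ybar))
n = 4, xbar = 29/4 = 7.25, ybar = 24/4 = 6
sum((xi-xbar)(yi-ybar)) = -44
Cov = -44 / 4 = -11

-11.0000


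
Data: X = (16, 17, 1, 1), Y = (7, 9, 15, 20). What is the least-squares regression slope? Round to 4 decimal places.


b = sum((xi-xbar)(yi-ybar)) / sum((xi-xbar)^2)
n = 4, xbar = 35/4 = 8.75, ybar = 51/4 = 12.75
Sxy = sum((xi-xbar)(yi-ybar)) = -146.25
Sxx = sum((xi-xbar)^2) = 240.75
b = Sxy / Sxx = -65/107 ≈ -0.607477

-0.6075


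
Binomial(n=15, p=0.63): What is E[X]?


E[X] = n*p = 15 * 0.63 = 9.45

9.45


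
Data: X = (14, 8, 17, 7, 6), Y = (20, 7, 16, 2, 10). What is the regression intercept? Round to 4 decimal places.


a = ybar - b*xbar, where b = sum((xi-xbar)(yi-ybar)) / sum((xi-xbar)^2)
n = 5, xbar = 52/5 = 10.4, ybar = 55/5 = 11
Sxy = sum((xi-xbar)(yi-ybar)) = 110
Sxx = sum((xi-xbar)^2) = 93.2
b = Sxy / Sxx = 275/233 ≈ 1.180258
a = 11 - 1.180258 * 10.4 = -297/233 ≈ -1.274678

-1.2747


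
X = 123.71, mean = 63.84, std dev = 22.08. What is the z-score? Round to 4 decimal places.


z = (X - mu) / sigma
X - mu = 123.71 - 63.84 = 59.87
z = 59.87 / 22.08 = 5987/2208 ≈ 2.711504

2.7115


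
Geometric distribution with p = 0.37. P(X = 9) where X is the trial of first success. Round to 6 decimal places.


P = (1-p)^(k-1) * p
(1-p)^(k-1) = 0.63^8 ≈ 0.02481558
P = 0.02481558 * 0.37 ≈ 0.009181764

0.009182


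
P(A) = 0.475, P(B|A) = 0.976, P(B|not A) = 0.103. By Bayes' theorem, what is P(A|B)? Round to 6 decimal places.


P(A|B) = P(B|A)*P(A) / P(B), P(B) = P(B|A)*P(A) + P(B|not A)*P(not A)
P(B|A)*P(A) = 0.976 * 0.475 = 0.4636
P(B|not A)*P(not A) = 0.103 * 0.525 = 0.054075
P(B) = 0.4636 + 0.054075 = 0.517675
P(A|B) = 0.4636 / 0.517675 ≈ 0.89554257

0.895543


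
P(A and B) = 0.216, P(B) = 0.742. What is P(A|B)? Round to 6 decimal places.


P(A|B) = P(A and B) / P(B) = 0.216 / 0.742 = 108/371 ≈ 0.29110512

0.291105


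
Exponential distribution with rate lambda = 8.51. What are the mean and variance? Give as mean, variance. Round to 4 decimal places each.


mean = 1/lam, var = 1/lam^2
mean = 1 / 8.51 = 100/851 ≈ 0.117509
lam^2 = 8.51^2 = 72.4201
var = 1 / 72.4201 ≈ 0.013808

0.1175, 0.0138


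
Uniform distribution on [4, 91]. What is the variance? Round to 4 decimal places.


Var = (b-a)^2 / 12
(b-a)^2 = (91 - 4)^2 = 7569
Var = 7569/12 = 630.75

630.7500


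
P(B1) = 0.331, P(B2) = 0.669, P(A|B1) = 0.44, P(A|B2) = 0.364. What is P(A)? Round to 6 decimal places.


P(A) = P(A|B1)*P(B1) + P(A|B2)*P(B2)
P(A|B1)*P(B1) = 0.44 * 0.331 = 0.14564
P(A|B2)*P(B2) = 0.364 * 0.669 = 0.243516
P(A) = 0.14564 + 0.243516 = 0.389156

0.389156


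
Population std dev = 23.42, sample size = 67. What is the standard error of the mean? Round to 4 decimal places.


SE = sigma / sqrt(n)
sqrt(67) ≈ 8.185353
SE = 23.42 / 8.185353 ≈ 2.861208

2.8612


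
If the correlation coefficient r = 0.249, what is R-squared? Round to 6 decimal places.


R^2 = r^2 = (0.249)^2 = 0.062001

0.062001


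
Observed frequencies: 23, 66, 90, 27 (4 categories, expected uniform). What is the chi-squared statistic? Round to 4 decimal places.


chi2 = sum((O-E)^2/E), E = total/4
total = 206, E = 206/4 = 51.5
(23 - 51.5)^2 / 51.5 = 812.25 / 51.5 = 3249/206 ≈ 15.771845
(66 - 51.5)^2 / 51.5 = 210.25 / 51.5 = 841/206 ≈ 4.082524
(90 - 51.5)^2 / 51.5 = 1482.25 / 51.5 = 5929/206 ≈ 28.781553
(27 - 51.5)^2 / 51.5 = 600.25 / 51.5 = 2401/206 ≈ 11.655340
chi2 = 6210/103 ≈ 60.291262

60.2913


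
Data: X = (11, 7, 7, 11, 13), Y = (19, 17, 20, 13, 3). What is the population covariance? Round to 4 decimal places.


Cov = (1/n)*sum((xi-xbar)(yi-ybar))
n = 5, xbar = 49/5 = 9.8, ybar = 72/5 = 14.4
sum((xi-xbar)(yi-ybar)) = -55.6
Cov = -55.6 / 5 = -11.12

-11.1200


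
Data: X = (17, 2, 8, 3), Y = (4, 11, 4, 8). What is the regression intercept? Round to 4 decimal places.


a = ybar - b*xbar, where b = sum((xi-xbar)(yi-ybar)) / sum((xi-xbar)^2)
n = 4, xbar = 30/4 = 7.5, ybar = 27/4 = 6.75
Sxy = sum((xi-xbar)(yi-ybar)) = -56.5
Sxx = sum((xi-xbar)^2) = 141
b = Sxy / Sxx = -113/282 ≈ -0.400709
a = 6.75 - (-0.400709) * 7.5 = 917/94 ≈ 9.755319

9.7553


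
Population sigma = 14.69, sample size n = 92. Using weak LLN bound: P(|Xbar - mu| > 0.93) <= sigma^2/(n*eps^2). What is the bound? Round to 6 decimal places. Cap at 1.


bound = min(1, sigma^2/(n*eps^2))
sigma^2 = 14.69^2 = 215.7961
n*eps^2 = 92 * 0.93^2 = 92 * 0.8649 = 79.5708
sigma^2/(n*eps^2) = 215.7961 / 79.5708 ≈ 2.71200114
this exceeds 1, so the bound is capped at 1

1.000000


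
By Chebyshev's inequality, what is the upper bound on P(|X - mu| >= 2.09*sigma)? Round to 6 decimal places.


P <= 1/k^2
k^2 = 2.09^2 = 4.3681
1/k^2 = 1 / 4.3681 ≈ 0.22893249

0.228932


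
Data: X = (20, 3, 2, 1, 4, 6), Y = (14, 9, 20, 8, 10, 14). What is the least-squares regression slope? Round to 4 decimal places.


b = sum((xi-xbar)(yi-ybar)) / sum((xi-xbar)^2)
n = 6, xbar = 36/6 = 6, ybar = 75/6 = 12.5
Sxy = sum((xi-xbar)(yi-ybar)) = 29
Sxx = sum((xi-xbar)^2) = 250
b = Sxy / Sxx = 0.116

0.1160


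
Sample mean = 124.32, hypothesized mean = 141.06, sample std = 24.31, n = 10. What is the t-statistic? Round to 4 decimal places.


t = (xbar - mu0) / (s/sqrt(n))
xbar - mu0 = 124.32 - 141.06 = -16.74
sqrt(10) ≈ 3.16227766
s/sqrt(n) = 24.31 / 3.16227766 ≈ 7.68749699
t = -16.74 / 7.68749699 ≈ -2.177562

-2.1776


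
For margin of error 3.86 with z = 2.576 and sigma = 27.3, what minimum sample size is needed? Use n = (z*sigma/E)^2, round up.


z*sigma/E = 2.576 * 27.3 / 3.86 = 87906/4825 ≈ 18.218860
(z*sigma/E)^2 ≈ 331.926863
round up: n = 332

332


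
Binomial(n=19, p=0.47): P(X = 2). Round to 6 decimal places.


P = C(n,k) * p^k * (1-p)^(n-k)
C(19,2) = 171
p^k = 0.47^2 = 0.2209
(1-p)^(n-k) = 0.53^17 ≈ 0.00002054423
P = 171 * 0.2209 * 0.00002054423 ≈ 0.000776

0.000776


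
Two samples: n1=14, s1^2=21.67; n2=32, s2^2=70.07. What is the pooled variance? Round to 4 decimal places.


sp^2 = ((n1-1)*s1^2 + (n2-1)*s2^2)/(n1+n2-2)
(n1-1)*s1^2 = 13 * 21.67 = 281.71
(n2-1)*s2^2 = 31 * 70.07 = 2172.17
numerator = 281.71 + 2172.17 = 2453.88
n1+n2-2 = 44
sp^2 = 2453.88 / 44 = 55.77

55.7700


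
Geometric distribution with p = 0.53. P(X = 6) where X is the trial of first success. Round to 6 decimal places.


P = (1-p)^(k-1) * p
(1-p)^(k-1) = 0.47^5 ≈ 0.02293450
P = 0.02293450 * 0.53 ≈ 0.01215529

0.012155


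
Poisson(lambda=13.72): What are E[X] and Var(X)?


E[X] = Var(X) = lambda = 13.72

13.72, 13.72


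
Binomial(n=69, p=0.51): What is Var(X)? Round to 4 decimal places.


Var = n*p*(1-p) = 69 * 0.51 * 0.49 = 17.2431

17.2431


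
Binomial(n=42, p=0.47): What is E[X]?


E[X] = n*p = 42 * 0.47 = 19.74

19.74


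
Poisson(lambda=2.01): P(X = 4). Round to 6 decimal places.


P = e^(-lam) * lam^k / k!
e^(-2.01) ≈ 0.1339887
lam^k = 2.01^4 ≈ 16.322408
k! = 4! = 24
P = 0.1339887 * 16.322408 / 24 ≈ 0.091126

0.091126


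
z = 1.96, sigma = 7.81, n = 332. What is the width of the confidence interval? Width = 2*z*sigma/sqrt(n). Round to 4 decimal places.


width = 2*z*sigma/sqrt(n)
2*z*sigma = 2 * 1.96 * 7.81 = 30.6152
sqrt(332) ≈ 18.220867
width = 30.6152 / 18.220867 ≈ 1.680227

1.6802


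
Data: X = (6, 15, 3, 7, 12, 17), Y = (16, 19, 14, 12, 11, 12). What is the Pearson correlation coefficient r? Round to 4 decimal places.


r = sum((xi-xbar)(yi-ybar)) / sqrt(sum((xi-xbar)^2) * sum((yi-ybar)^2))
n = 6, xbar = 60/6 = 10, ybar = 84/6 = 14
Sxy = sum((xi-xbar)(yi-ybar)) = 3
Sxx = sum((xi-xbar)^2) = 152
Syy = sum((yi-ybar)^2) = 46
sqrt(Sxx*Syy) ≈ 83.618180
r = Sxy / sqrt(Sxx*Syy) = 3 / 83.618180 ≈ 0.035877

0.0359


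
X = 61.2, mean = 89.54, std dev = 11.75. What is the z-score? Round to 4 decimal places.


z = (X - mu) / sigma
X - mu = 61.2 - 89.54 = -28.34
z = -28.34 / 11.75 = -2834/1175 ≈ -2.411915

-2.4119


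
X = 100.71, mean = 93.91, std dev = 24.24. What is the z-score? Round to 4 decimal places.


z = (X - mu) / sigma
X - mu = 100.71 - 93.91 = 6.8
z = 6.8 / 24.24 = 85/303 ≈ 0.280528

0.2805


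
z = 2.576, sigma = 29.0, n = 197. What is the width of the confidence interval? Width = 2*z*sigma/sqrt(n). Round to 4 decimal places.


width = 2*z*sigma/sqrt(n)
2*z*sigma = 2 * 2.576 * 29.0 = 149.408
sqrt(197) ≈ 14.035669
width = 149.408 / 14.035669 ≈ 10.644879

10.6449


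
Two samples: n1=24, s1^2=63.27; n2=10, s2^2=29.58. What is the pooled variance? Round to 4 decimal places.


sp^2 = ((n1-1)*s1^2 + (n2-1)*s2^2)/(n1+n2-2)
(n1-1)*s1^2 = 23 * 63.27 = 1455.21
(n2-1)*s2^2 = 9 * 29.58 = 266.22
numerator = 1455.21 + 266.22 = 1721.43
n1+n2-2 = 32
sp^2 = 1721.43 / 32 = 172143/3200 ≈ 53.794688

53.7947


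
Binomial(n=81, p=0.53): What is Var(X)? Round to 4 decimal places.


Var = n*p*(1-p) = 81 * 0.53 * 0.47 = 20.1771

20.1771


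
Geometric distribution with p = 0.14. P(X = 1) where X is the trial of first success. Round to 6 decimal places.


P = (1-p)^(k-1) * p
(1-p)^(k-1) = 0.86^0 = 1
P = 1 * 0.14 = 0.14

0.140000


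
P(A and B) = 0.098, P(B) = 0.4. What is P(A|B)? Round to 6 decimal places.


P(A|B) = P(A and B) / P(B) = 0.098 / 0.4 = 0.245

0.245000


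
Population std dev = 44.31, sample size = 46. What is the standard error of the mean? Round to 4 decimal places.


SE = sigma / sqrt(n)
sqrt(46) ≈ 6.782330
SE = 44.31 / 6.782330 ≈ 6.533153

6.5332


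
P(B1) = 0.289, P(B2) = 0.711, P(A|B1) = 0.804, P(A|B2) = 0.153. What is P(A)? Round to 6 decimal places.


P(A) = P(A|B1)*P(B1) + P(A|B2)*P(B2)
P(A|B1)*P(B1) = 0.804 * 0.289 = 0.232356
P(A|B2)*P(B2) = 0.153 * 0.711 = 0.108783
P(A) = 0.232356 + 0.108783 = 0.341139

0.341139


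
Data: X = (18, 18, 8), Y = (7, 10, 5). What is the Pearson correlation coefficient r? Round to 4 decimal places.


r = sum((xi-xbar)(yi-ybar)) / sqrt(sum((xi-xbar)^2) * sum((yi-ybar)^2))
n = 3, xbar = 44/3 ≈ 14.666667, ybar = 22/3 ≈ 7.333333
Sxy = sum((xi-xbar)(yi-ybar)) = 70/3 ≈ 23.333333
Sxx = sum((xi-xbar)^2) = 200/3 ≈ 66.666667
Syy = sum((yi-ybar)^2) = 38/3 ≈ 12.666667
sqrt(Sxx*Syy) ≈ 29.059326
r = Sxy / sqrt(Sxx*Syy) = 23.333333 / 29.059326 ≈ 0.802955

0.8030


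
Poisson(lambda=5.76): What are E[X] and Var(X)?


E[X] = Var(X) = lambda = 5.76

5.76, 5.76


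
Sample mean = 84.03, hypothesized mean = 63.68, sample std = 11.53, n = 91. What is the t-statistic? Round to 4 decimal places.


t = (xbar - mu0) / (s/sqrt(n))
xbar - mu0 = 84.03 - 63.68 = 20.35
sqrt(91) ≈ 9.53939201
s/sqrt(n) = 11.53 / 9.53939201 ≈ 1.20867242
t = 20.35 / 1.20867242 ≈ 16.836655

16.8367


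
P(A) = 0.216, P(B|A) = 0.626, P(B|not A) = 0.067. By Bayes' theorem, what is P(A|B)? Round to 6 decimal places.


P(A|B) = P(B|A)*P(A) / P(B), P(B) = P(B|A)*P(A) + P(B|not A)*P(not A)
P(B|A)*P(A) = 0.626 * 0.216 = 0.135216
P(B|not A)*P(not A) = 0.067 * 0.784 = 0.052528
P(B) = 0.135216 + 0.052528 = 0.187744
P(A|B) = 0.135216 / 0.187744 ≈ 0.72021476

0.720215


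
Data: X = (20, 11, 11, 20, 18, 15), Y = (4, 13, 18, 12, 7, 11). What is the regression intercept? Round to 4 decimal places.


a = ybar - b*xbar, where b = sum((xi-xbar)(yi-ybar)) / sum((xi-xbar)^2)
n = 6, xbar = 95/6 ≈ 15.833333, ybar = 65/6 ≈ 10.833333
Sxy = sum((xi-xbar)(yi-ybar)) = -463/6 ≈ -77.166667
Sxx = sum((xi-xbar)^2) = 521/6 ≈ 86.833333
b = Sxy / Sxx = -463/521 ≈ -0.888676
a = 10.833333 - (-0.888676) * 15.833333 = 12975/521 ≈ 24.904031

24.9040


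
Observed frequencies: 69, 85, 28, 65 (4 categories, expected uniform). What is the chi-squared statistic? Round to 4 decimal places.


chi2 = sum((O-E)^2/E), E = total/4
total = 247, E = 247/4 = 61.75
(69 - 61.75)^2 / 61.75 = 52.5625 / 61.75 = 841/988 ≈ 0.851215
(85 - 61.75)^2 / 61.75 = 540.5625 / 61.75 = 8649/988 ≈ 8.754049
(28 - 61.75)^2 / 61.75 = 1139.0625 / 61.75 = 18225/988 ≈ 18.446356
(65 - 61.75)^2 / 61.75 = 10.5625 / 61.75 = 13/76 ≈ 0.171053
chi2 = 6971/247 ≈ 28.222672

28.2227


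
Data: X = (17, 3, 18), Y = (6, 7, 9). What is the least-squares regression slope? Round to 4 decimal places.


b = sum((xi-xbar)(yi-ybar)) / sum((xi-xbar)^2)
n = 3, xbar = 38/3 ≈ 12.666667, ybar = 22/3 ≈ 7.333333
Sxy = sum((xi-xbar)(yi-ybar)) = 19/3 ≈ 6.333333
Sxx = sum((xi-xbar)^2) = 422/3 ≈ 140.666667
b = Sxy / Sxx = 19/422 ≈ 0.045024

0.0450


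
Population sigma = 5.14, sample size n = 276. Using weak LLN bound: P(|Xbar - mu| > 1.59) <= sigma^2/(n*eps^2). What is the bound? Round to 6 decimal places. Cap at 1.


bound = min(1, sigma^2/(n*eps^2))
sigma^2 = 5.14^2 = 26.4196
n*eps^2 = 276 * 1.59^2 = 276 * 2.5281 = 697.7556
sigma^2/(n*eps^2) = 26.4196 / 697.7556 ≈ 0.03786369

0.037864


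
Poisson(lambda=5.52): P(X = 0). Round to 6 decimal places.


P = e^(-lam) * lam^k / k!
e^(-5.52) ≈ 0.004005848
lam^k = 5.52^0 = 1
k! = 0! = 1
P = 0.004005848 * 1 / 1 ≈ 0.004006

0.004006


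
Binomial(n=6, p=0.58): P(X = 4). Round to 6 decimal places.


P = C(n,k) * p^k * (1-p)^(n-k)
C(6,4) = 15
p^k = 0.58^4 ≈ 0.1131650
(1-p)^(n-k) = 0.42^2 = 0.1764
P = 15 * 0.1131650 * 0.1764 ≈ 0.299434

0.299434


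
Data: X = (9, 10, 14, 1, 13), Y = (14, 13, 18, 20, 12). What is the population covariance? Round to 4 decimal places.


Cov = (1/n)*sum((xi-xbar)(yi-ybar))
n = 5, xbar = 47/5 = 9.4, ybar = 77/5 = 15.4
sum((xi-xbar)(yi-ybar)) = -39.8
Cov = -39.8 / 5 = -7.96

-7.9600


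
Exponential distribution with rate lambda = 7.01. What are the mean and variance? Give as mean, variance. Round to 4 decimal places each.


mean = 1/lam, var = 1/lam^2
mean = 1 / 7.01 = 100/701 ≈ 0.142653
lam^2 = 7.01^2 = 49.1401
var = 1 / 49.1401 ≈ 0.020350

0.1427, 0.0203


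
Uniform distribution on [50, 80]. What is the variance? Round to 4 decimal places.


Var = (b-a)^2 / 12
(b-a)^2 = (80 - 50)^2 = 900
Var = 900/12 = 75

75.0000


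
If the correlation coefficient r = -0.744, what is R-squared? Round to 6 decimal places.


R^2 = r^2 = (-0.744)^2 = 0.553536

0.553536


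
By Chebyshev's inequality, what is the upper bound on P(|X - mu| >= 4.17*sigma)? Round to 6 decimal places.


P <= 1/k^2
k^2 = 4.17^2 = 17.3889
1/k^2 = 1 / 17.3889 ≈ 0.05750795

0.057508


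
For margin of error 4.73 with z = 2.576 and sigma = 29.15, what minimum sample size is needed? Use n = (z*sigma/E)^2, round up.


z*sigma/E = 2.576 * 29.15 / 4.73 = 17066/1075 ≈ 15.875349
(z*sigma/E)^2 ≈ 252.026701
round up: n = 253

253


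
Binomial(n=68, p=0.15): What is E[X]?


E[X] = n*p = 68 * 0.15 = 10.2

10.2


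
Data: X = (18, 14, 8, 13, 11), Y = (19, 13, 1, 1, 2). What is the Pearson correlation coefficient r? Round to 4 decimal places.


r = sum((xi-xbar)(yi-ybar)) / sqrt(sum((xi-xbar)^2) * sum((yi-ybar)^2))
n = 5, xbar = 64/5 = 12.8, ybar = 36/5 = 7.2
Sxy = sum((xi-xbar)(yi-ybar)) = 106.2
Sxx = sum((xi-xbar)^2) = 54.8
Syy = sum((yi-ybar)^2) = 276.8
sqrt(Sxx*Syy) ≈ 123.161033
r = Sxy / sqrt(Sxx*Syy) = 106.2 / 123.161033 ≈ 0.862286

0.8623


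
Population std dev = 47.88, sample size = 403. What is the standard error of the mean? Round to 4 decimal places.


SE = sigma / sqrt(n)
sqrt(403) ≈ 20.074860
SE = 47.88 / 20.074860 ≈ 2.385073

2.3851


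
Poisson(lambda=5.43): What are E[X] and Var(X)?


E[X] = Var(X) = lambda = 5.43

5.43, 5.43


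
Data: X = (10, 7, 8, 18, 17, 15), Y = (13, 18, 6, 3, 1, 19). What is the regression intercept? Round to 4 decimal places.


a = ybar - b*xbar, where b = sum((xi-xbar)(yi-ybar)) / sum((xi-xbar)^2)
n = 6, xbar = 75/6 = 12.5, ybar = 60/6 = 10
Sxy = sum((xi-xbar)(yi-ybar)) = -90
Sxx = sum((xi-xbar)^2) = 113.5
b = Sxy / Sxx = -180/227 ≈ -0.792952
a = 10 - (-0.792952) * 12.5 = 4520/227 ≈ 19.911894

19.9119


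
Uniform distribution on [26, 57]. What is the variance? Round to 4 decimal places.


Var = (b-a)^2 / 12
(b-a)^2 = (57 - 26)^2 = 961
Var = 961/12 ≈ 80.083333

80.0833


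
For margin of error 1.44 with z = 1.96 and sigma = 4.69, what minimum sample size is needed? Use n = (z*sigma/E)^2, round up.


z*sigma/E = 1.96 * 4.69 / 1.44 = 22981/3600 ≈ 6.383611
(z*sigma/E)^2 ≈ 40.750491
round up: n = 41

41


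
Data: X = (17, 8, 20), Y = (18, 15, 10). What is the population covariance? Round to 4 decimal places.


Cov = (1/n)*sum((xi-xbar)(yi-ybar))
n = 3, xbar = 45/3 = 15, ybar = 43/3 ≈ 14.333333
sum((xi-xbar)(yi-ybar)) = -19
Cov = -19 / 3 = -19/3 ≈ -6.333333

-6.3333


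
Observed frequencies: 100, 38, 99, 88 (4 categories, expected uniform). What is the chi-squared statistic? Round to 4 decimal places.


chi2 = sum((O-E)^2/E), E = total/4
total = 325, E = 325/4 = 81.25
(100 - 81.25)^2 / 81.25 = 351.5625 / 81.25 = 225/52 ≈ 4.326923
(38 - 81.25)^2 / 81.25 = 1870.5625 / 81.25 = 29929/1300 ≈ 23.022308
(99 - 81.25)^2 / 81.25 = 315.0625 / 81.25 = 5041/1300 ≈ 3.877692
(88 - 81.25)^2 / 81.25 = 45.5625 / 81.25 = 729/1300 ≈ 0.560769
chi2 = 10331/325 ≈ 31.787692

31.7877


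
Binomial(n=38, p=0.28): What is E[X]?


E[X] = n*p = 38 * 0.28 = 10.64

10.64


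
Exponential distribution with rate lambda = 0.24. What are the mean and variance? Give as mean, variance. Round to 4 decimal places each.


mean = 1/lam, var = 1/lam^2
mean = 1 / 0.24 = 25/6 ≈ 4.166667
lam^2 = 0.24^2 = 0.0576
var = 1 / 0.0576 = 625/36 ≈ 17.361111

4.1667, 17.3611


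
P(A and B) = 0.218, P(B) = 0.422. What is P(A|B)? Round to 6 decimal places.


P(A|B) = P(A and B) / P(B) = 0.218 / 0.422 = 109/211 ≈ 0.51658768

0.516588


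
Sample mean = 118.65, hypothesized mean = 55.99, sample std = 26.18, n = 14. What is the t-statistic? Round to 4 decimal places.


t = (xbar - mu0) / (s/sqrt(n))
xbar - mu0 = 118.65 - 55.99 = 62.66
sqrt(14) ≈ 3.74165739
s/sqrt(n) = 26.18 / 3.74165739 ≈ 6.99689931
t = 62.66 / 6.99689931 ≈ 8.955395

8.9554


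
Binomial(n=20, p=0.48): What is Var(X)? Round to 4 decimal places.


Var = n*p*(1-p) = 20 * 0.48 * 0.52 = 4.992

4.9920


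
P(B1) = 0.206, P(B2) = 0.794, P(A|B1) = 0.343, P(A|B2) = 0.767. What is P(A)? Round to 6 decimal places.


P(A) = P(A|B1)*P(B1) + P(A|B2)*P(B2)
P(A|B1)*P(B1) = 0.343 * 0.206 = 0.070658
P(A|B2)*P(B2) = 0.767 * 0.794 = 0.608998
P(A) = 0.070658 + 0.608998 = 0.679656

0.679656


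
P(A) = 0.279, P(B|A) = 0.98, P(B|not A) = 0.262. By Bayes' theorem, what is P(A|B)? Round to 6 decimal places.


P(A|B) = P(B|A)*P(A) / P(B), P(B) = P(B|A)*P(A) + P(B|not A)*P(not A)
P(B|A)*P(A) = 0.98 * 0.279 = 0.27342
P(B|not A)*P(not A) = 0.262 * 0.721 = 0.188902
P(B) = 0.27342 + 0.188902 = 0.462322
P(A|B) = 0.27342 / 0.462322 ≈ 0.59140599

0.591406


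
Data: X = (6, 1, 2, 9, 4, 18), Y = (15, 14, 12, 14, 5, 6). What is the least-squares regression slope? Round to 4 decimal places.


b = sum((xi-xbar)(yi-ybar)) / sum((xi-xbar)^2)
n = 6, xbar = 40/6 = 20/3 ≈ 6.666667, ybar = 66/6 = 11
Sxy = sum((xi-xbar)(yi-ybar)) = -58
Sxx = sum((xi-xbar)^2) = 586/3 ≈ 195.333333
b = Sxy / Sxx = -87/293 ≈ -0.296928

-0.2969


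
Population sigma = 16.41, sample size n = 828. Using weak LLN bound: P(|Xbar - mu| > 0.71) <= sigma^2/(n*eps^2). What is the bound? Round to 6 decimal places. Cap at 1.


bound = min(1, sigma^2/(n*eps^2))
sigma^2 = 16.41^2 = 269.2881
n*eps^2 = 828 * 0.71^2 = 828 * 0.5041 = 417.3948
sigma^2/(n*eps^2) = 269.2881 / 417.3948 ≈ 0.64516400

0.645164


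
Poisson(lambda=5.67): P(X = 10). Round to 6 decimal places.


P = e^(-lam) * lam^k / k!
e^(-5.67) ≈ 0.003447865
lam^k = 5.67^10 ≈ 34342395.778058
k! = 10! = 3628800
P = 0.003447865 * 34342395.778058 / 3628800 ≈ 0.032630

0.032630


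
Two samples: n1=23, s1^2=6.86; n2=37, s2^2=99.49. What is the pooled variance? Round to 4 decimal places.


sp^2 = ((n1-1)*s1^2 + (n2-1)*s2^2)/(n1+n2-2)
(n1-1)*s1^2 = 22 * 6.86 = 150.92
(n2-1)*s2^2 = 36 * 99.49 = 3581.64
numerator = 150.92 + 3581.64 = 3732.56
n1+n2-2 = 58
sp^2 = 3732.56 / 58 = 46657/725 ≈ 64.354483

64.3545


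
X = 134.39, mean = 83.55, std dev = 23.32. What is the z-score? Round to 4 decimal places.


z = (X - mu) / sigma
X - mu = 134.39 - 83.55 = 50.84
z = 50.84 / 23.32 = 1271/583 ≈ 2.180103

2.1801


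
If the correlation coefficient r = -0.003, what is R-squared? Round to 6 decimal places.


R^2 = r^2 = (-0.003)^2 = 0.000009

0.000009


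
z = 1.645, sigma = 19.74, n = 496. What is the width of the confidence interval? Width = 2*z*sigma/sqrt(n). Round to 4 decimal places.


width = 2*z*sigma/sqrt(n)
2*z*sigma = 2 * 1.645 * 19.74 = 64.9446
sqrt(496) ≈ 22.271057
width = 64.9446 / 22.271057 ≈ 2.916099

2.9161


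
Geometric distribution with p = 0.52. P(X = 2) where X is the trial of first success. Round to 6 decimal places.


P = (1-p)^(k-1) * p
(1-p)^(k-1) = 0.48^1 = 0.48
P = 0.48 * 0.52 = 0.2496

0.249600
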